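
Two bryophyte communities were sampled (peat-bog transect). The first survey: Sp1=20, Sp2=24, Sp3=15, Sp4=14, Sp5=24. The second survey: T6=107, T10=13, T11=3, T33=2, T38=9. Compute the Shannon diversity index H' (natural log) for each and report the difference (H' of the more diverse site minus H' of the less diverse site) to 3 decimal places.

The first survey: N=97, proportions 0.206186, 0.247423, 0.154639, 0.14433, 0.247423, giving H' = 1.584724 (working shown to 6 dp, full precision carried).
The second survey: N=134, proportions 0.798507, 0.097015, 0.022388, 0.014925, 0.067164, giving H' = 0.735197.
Difference = |1.584724 − 0.735197| = 0.849527, i.e. 0.850 to 3 decimal places.

0.850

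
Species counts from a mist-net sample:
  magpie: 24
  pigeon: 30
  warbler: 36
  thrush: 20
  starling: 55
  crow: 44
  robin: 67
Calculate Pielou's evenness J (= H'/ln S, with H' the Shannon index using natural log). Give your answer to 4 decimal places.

Total N = 24+30+36+20+55+44+67 = 276, so the proportions are 0.086957, 0.108696, 0.130435, 0.072464, 0.199275, 0.15942, 0.242754 (working shown to 6 dp, full precision carried).
H' = −Σ pᵢ ln pᵢ = −((-0.212378) + (-0.241218) + (-0.265680) + (-0.190193) + (-0.321445) + (-0.292729) + (-0.343668)) = 1.867312.
With S = 7 species, ln S = 1.945910, so J = 1.867312/1.945910 = 0.959608, i.e. 0.9596 to 4 decimal places.

0.9596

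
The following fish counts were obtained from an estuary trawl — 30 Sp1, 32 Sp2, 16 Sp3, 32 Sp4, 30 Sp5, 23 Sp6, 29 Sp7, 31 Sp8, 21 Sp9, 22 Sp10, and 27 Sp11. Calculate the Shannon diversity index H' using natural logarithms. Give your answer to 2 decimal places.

2.38

Total N = 30+32+16+32+30+23+29+31+21+22+27 = 293, so the proportions are 0.1024, 0.1092, 0.0546, 0.1092, 0.1024, 0.0785, 0.099, 0.1058, 0.0717, 0.0751, 0.0922 (working shown to 4 dp, full precision carried).
Each pᵢ ln pᵢ term: 0.1024×(-2.2790)=-0.2333, 0.1092×(-2.2144)=-0.2418, 0.0546×(-2.9076)=-0.1588, 0.1092×(-2.2144)=-0.2418, 0.1024×(-2.2790)=-0.2333, 0.0785×(-2.5447)=-0.1998, 0.099×(-2.3129)=-0.2289, 0.1058×(-2.2462)=-0.2377, 0.0717×(-2.6357)=-0.1889, 0.0751×(-2.5891)=-0.1944, 0.0922×(-2.3843)=-0.2197.
Sum = -2.3785, so H' = 2.38.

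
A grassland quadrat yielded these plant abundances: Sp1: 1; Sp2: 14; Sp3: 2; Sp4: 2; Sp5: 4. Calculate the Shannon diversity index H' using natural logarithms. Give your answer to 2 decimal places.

1.17

Total N = 1+14+2+2+4 = 23, so the proportions are 0.0435, 0.6087, 0.087, 0.087, 0.1739 (working shown to 4 dp, full precision carried).
Each pᵢ ln pᵢ term: 0.0435×(-3.1355)=-0.1363, 0.6087×(-0.4964)=-0.3022, 0.087×(-2.4423)=-0.2124, 0.087×(-2.4423)=-0.2124, 0.1739×(-1.7492)=-0.3042.
Sum = -1.1675, so H' = 1.17.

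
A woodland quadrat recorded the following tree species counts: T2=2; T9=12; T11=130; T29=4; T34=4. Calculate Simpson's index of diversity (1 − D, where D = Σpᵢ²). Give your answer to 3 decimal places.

0.261

Total N = 2+12+130+4+4 = 152, so the proportions are 0.01316, 0.07895, 0.85526, 0.02632, 0.02632 (working shown to 5 dp, full precision carried).
D = 0.01316² + 0.07895² + 0.85526² + 0.02632² + 0.02632² = 0.00017 + 0.00623 + 0.73148 + 0.00069 + 0.00069 = 0.73927.
So 1 − D = 0.26073, i.e. 0.261 to 3 decimal places.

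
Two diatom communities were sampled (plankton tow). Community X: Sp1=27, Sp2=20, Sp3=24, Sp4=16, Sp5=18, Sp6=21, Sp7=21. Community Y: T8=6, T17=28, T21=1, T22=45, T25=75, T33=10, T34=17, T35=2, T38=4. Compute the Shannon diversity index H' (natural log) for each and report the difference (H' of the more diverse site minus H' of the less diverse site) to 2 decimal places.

Community X: N=147, proportions 0.1837, 0.1361, 0.1633, 0.1088, 0.1224, 0.1429, 0.1429, giving H' = 1.9331 (working shown to 4 dp, full precision carried).
Community Y: N=188, proportions 0.0319, 0.1489, 0.0053, 0.2394, 0.3989, 0.0532, 0.0904, 0.0106, 0.0213, giving H' = 1.6339.
Difference = |1.9331 − 1.6339| = 0.2992, i.e. 0.30 to 2 decimal places.

0.30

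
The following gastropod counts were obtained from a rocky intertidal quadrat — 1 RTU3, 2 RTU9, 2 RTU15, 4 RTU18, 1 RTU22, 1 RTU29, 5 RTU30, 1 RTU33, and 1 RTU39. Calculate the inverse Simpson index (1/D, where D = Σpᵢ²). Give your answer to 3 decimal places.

6.000

Total N = 1+2+2+4+1+1+5+1+1 = 18, so the proportions are 0.0555556, 0.1111111, 0.1111111, 0.2222222, 0.0555556, 0.0555556, 0.2777778, 0.0555556, 0.0555556 (working shown to 7 dp, full precision carried).
D = 0.0555556² + 0.1111111² + 0.1111111² + 0.2222222² + 0.0555556² + 0.0555556² + 0.2777778² + 0.0555556² + 0.0555556² = 0.0030864 + 0.0123457 + 0.0123457 + 0.0493827 + 0.0030864 + 0.0030864 + 0.0771605 + 0.0030864 + 0.0030864 = 0.1666667.
So 1/D = 6.00000, i.e. 6.000 to 3 decimal places.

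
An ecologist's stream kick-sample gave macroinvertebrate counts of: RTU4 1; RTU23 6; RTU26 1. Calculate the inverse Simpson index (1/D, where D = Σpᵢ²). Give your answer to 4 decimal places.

Total N = 1+6+1 = 8, so the proportions are 0.125, 0.75, 0.125 (working shown to 7 dp, full precision carried).
D = 0.125² + 0.75² + 0.125² = 0.0156250 + 0.5625000 + 0.0156250 = 0.5937500.
So 1/D = 1.684211, i.e. 1.6842 to 4 decimal places.

1.6842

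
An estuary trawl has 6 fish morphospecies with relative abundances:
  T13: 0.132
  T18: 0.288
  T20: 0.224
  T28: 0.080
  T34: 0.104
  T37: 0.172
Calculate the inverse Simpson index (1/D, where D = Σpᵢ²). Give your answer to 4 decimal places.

5.0673

D = 0.132² + 0.288² + 0.224² + 0.08² + 0.104² + 0.172² = 0.01742400 + 0.08294400 + 0.05017600 + 0.00640000 + 0.01081600 + 0.02958400 = 0.19734400 (working shown to 8 dp, full precision carried).
So 1/D = 5.067294, i.e. 5.0673 to 4 decimal places.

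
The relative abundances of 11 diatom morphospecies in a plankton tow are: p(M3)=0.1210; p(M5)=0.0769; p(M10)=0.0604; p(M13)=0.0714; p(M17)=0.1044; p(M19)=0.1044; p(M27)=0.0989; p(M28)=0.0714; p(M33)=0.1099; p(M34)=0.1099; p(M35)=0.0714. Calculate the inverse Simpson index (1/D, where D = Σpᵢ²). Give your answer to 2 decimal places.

10.50

D = 0.121² + 0.0769² + 0.0604² + 0.0714² + 0.1044² + 0.1044² + 0.0989² + 0.0714² + 0.1099² + 0.1099² + 0.0714² = 0.0146410 + 0.0059136 + 0.0036482 + 0.0050980 + 0.0108994 + 0.0108994 + 0.0097812 + 0.0050980 + 0.0120780 + 0.0120780 + 0.0050980 = 0.0952326 (working shown to 7 dp, full precision carried).
So 1/D = 10.5006, i.e. 10.50 to 2 decimal places.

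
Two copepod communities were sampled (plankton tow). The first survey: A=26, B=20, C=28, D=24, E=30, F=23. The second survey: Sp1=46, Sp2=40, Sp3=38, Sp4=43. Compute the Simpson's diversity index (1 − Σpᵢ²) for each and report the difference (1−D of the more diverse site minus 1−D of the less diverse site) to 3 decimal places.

The first survey: N=151, proportions 0.17219, 0.13245, 0.18543, 0.15894, 0.19868, 0.15232, giving 1−D = 0.83049 (working shown to 5 dp, full precision carried).
The second survey: N=167, proportions 0.27545, 0.23952, 0.22754, 0.25749, giving 1−D = 0.74868.
Difference = |0.83049 − 0.74868| = 0.08181, i.e. 0.082 to 3 decimal places.

0.082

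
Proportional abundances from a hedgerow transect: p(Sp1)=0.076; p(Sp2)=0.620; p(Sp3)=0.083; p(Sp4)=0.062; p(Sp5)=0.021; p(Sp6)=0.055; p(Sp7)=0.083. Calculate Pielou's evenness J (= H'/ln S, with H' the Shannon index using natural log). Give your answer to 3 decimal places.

H' = −Σ pᵢ ln pᵢ = −((-0.19585) + (-0.29638) + (-0.20658) + (-0.17240) + (-0.08113) + (-0.15952) + (-0.20658)) = 1.31845 (working shown to 5 dp, full precision carried).
With S = 7 species, ln S = 1.94591, so J = 1.31845/1.94591 = 0.67755, i.e. 0.678 to 3 decimal places.

0.678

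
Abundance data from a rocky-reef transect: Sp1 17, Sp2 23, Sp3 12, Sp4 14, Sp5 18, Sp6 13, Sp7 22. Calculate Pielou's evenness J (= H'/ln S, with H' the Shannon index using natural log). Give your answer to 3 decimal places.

Total N = 17+23+12+14+18+13+22 = 119, so the proportions are 0.14286, 0.19328, 0.10084, 0.11765, 0.15126, 0.10924, 0.18487 (working shown to 5 dp, full precision carried).
H' = −Σ pᵢ ln pᵢ = −((-0.27799) + (-0.31768) + (-0.23135) + (-0.25177) + (-0.28569) + (-0.24188) + (-0.31208)) = 1.91845.
With S = 7 species, ln S = 1.94591, so J = 1.91845/1.94591 = 0.98589, i.e. 0.986 to 3 decimal places.

0.986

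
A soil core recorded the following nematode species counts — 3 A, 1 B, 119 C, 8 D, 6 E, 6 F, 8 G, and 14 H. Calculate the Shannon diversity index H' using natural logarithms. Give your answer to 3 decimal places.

1.083

Total N = 3+1+119+8+6+6+8+14 = 165, so the proportions are 0.01818, 0.00606, 0.72121, 0.04848, 0.03636, 0.03636, 0.04848, 0.08485 (working shown to 5 dp, full precision carried).
Each pᵢ ln pᵢ term: 0.01818×(-4.00733)=-0.07286, 0.00606×(-5.10595)=-0.03095, 0.72121×(-0.32682)=-0.23571, 0.04848×(-3.02650)=-0.14674, 0.03636×(-3.31419)=-0.12052, 0.03636×(-3.31419)=-0.12052, 0.04848×(-3.02650)=-0.14674, 0.08485×(-2.46689)=-0.20931.
Sum = -1.08334, so H' = 1.083.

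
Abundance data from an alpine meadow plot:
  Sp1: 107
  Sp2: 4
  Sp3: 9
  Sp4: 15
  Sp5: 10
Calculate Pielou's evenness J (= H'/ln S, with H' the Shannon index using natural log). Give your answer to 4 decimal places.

0.5685

Total N = 107+4+9+15+10 = 145, so the proportions are 0.737931, 0.027586, 0.062069, 0.103448, 0.068966 (working shown to 6 dp, full precision carried).
H' = −Σ pᵢ ln pᵢ = −((-0.224261) + (-0.099047) + (-0.172521) + (-0.234691) + (-0.184424)) = 0.914944.
With S = 5 species, ln S = 1.609438, so J = 0.914944/1.609438 = 0.568487, i.e. 0.5685 to 4 decimal places.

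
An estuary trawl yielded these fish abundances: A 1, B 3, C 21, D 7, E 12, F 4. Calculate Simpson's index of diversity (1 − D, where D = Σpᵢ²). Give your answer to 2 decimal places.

Total N = 1+3+21+7+12+4 = 48, so the proportions are 0.0208, 0.0625, 0.4375, 0.1458, 0.25, 0.0833 (working shown to 4 dp, full precision carried).
D = 0.0208² + 0.0625² + 0.4375² + 0.1458² + 0.25² + 0.0833² = 0.0004 + 0.0039 + 0.1914 + 0.0213 + 0.0625 + 0.0069 = 0.2865.
So 1 − D = 0.7135, i.e. 0.71 to 2 decimal places.

0.71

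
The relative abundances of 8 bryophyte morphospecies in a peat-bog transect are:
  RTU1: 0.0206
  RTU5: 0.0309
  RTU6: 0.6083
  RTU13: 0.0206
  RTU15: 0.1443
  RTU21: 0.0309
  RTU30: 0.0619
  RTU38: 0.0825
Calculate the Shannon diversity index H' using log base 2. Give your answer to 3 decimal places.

1.925

Each pᵢ log₂ pᵢ term (working shown to 5 dp, full precision carried): 0.0206×(-5.60121)=-0.11538, 0.0309×(-5.01625)=-0.15500, 0.6083×(-0.71715)=-0.43624, 0.0206×(-5.60121)=-0.11538, 0.1443×(-2.79286)=-0.40301, 0.0309×(-5.01625)=-0.15500, 0.0619×(-4.01392)=-0.24846, 0.0825×(-3.59946)=-0.29696.
Sum = -1.92544, so H' = 1.925.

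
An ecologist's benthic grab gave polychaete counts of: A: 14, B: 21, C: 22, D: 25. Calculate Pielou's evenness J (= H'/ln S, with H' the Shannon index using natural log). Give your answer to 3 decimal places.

0.985

Total N = 14+21+22+25 = 82, so the proportions are 0.17073, 0.2561, 0.26829, 0.30488 (working shown to 5 dp, full precision carried).
H' = −Σ pᵢ ln pᵢ = −((-0.30180) + (-0.34886) + (-0.35299) + (-0.36215)) = 1.36579.
With S = 4 species, ln S = 1.38629, so J = 1.36579/1.38629 = 0.98521, i.e. 0.985 to 3 decimal places.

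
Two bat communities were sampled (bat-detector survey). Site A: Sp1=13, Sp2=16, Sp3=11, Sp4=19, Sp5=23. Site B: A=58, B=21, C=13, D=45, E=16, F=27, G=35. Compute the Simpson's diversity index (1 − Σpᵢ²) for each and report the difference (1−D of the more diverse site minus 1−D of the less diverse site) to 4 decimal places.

0.0360

Site A: N=82, proportions 0.158537, 0.195122, 0.134146, 0.231707, 0.280488, giving 1−D = 0.786437 (working shown to 6 dp, full precision carried).
Site B: N=215, proportions 0.269767, 0.097674, 0.060465, 0.209302, 0.074419, 0.125581, 0.162791, giving 1−D = 0.822412.
Difference = |0.786437 − 0.822412| = 0.035975, i.e. 0.0360 to 4 decimal places.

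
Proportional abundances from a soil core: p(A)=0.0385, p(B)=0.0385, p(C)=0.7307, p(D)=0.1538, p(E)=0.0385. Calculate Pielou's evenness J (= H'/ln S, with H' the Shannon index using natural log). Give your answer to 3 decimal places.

0.555

H' = −Σ pᵢ ln pᵢ = −((-0.12540) + (-0.12540) + (-0.22926) + (-0.28793) + (-0.12540)) = 0.89338 (working shown to 5 dp, full precision carried).
With S = 5 species, ln S = 1.60944, so J = 0.89338/1.60944 = 0.55509, i.e. 0.555 to 3 decimal places.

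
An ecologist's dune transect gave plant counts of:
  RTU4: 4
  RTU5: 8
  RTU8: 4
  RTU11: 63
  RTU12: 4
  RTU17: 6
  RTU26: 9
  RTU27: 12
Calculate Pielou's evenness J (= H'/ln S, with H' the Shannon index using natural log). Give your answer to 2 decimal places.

0.71

Total N = 4+8+4+63+4+6+9+12 = 110, so the proportions are 0.0364, 0.0727, 0.0364, 0.5727, 0.0364, 0.0545, 0.0818, 0.1091 (working shown to 4 dp, full precision carried).
H' = −Σ pᵢ ln pᵢ = −((-0.1205) + (-0.1906) + (-0.1205) + (-0.3192) + (-0.1205) + (-0.1587) + (-0.2048) + (-0.2417)) = 1.4765.
With S = 8 species, ln S = 2.0794, so J = 1.4765/2.0794 = 0.7101, i.e. 0.71 to 2 decimal places.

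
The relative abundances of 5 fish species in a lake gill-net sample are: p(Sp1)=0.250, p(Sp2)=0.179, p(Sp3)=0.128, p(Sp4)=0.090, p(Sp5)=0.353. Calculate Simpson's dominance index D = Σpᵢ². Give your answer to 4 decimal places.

D = 0.25² + 0.179² + 0.128² + 0.09² + 0.353² = 0.062500 + 0.032041 + 0.016384 + 0.008100 + 0.124609 = 0.243634 (working shown to 6 dp, full precision carried).
To 4 decimal places, D = 0.2436.

0.2436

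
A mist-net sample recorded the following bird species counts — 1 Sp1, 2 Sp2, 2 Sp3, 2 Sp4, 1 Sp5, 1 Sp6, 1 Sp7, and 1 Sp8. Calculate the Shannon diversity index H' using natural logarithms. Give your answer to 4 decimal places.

Total N = 1+2+2+2+1+1+1+1 = 11, so the proportions are 0.090909, 0.181818, 0.181818, 0.181818, 0.090909, 0.090909, 0.090909, 0.090909 (working shown to 6 dp, full precision carried).
Each pᵢ ln pᵢ term: 0.090909×(-2.397895)=-0.217990, 0.181818×(-1.704748)=-0.309954, 0.181818×(-1.704748)=-0.309954, 0.181818×(-1.704748)=-0.309954, 0.090909×(-2.397895)=-0.217990, 0.090909×(-2.397895)=-0.217990, 0.090909×(-2.397895)=-0.217990, 0.090909×(-2.397895)=-0.217990.
Sum = -2.019815, so H' = 2.0198.

2.0198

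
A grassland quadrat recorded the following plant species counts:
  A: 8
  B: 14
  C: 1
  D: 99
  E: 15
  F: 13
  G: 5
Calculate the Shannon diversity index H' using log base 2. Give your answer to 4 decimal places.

Total N = 8+14+1+99+15+13+5 = 155, so the proportions are 0.051613, 0.090323, 0.006452, 0.63871, 0.096774, 0.083871, 0.032258 (working shown to 6 dp, full precision carried).
Each pᵢ log₂ pᵢ term: 0.051613×(-4.276124)=-0.220703, 0.090323×(-3.468769)=-0.313308, 0.006452×(-7.276124)=-0.046943, 0.63871×(-0.646768)=-0.413097, 0.096774×(-3.369234)=-0.326055, 0.083871×(-3.575685)=-0.299896, 0.032258×(-4.954196)=-0.159813.
Sum = -1.779815, so H' = 1.7798.

1.7798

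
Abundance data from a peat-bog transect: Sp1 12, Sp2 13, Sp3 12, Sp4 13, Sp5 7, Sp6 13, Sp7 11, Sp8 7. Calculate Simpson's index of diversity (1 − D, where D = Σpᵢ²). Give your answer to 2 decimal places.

Total N = 12+13+12+13+7+13+11+7 = 88, so the proportions are 0.1364, 0.1477, 0.1364, 0.1477, 0.0795, 0.1477, 0.125, 0.0795 (working shown to 4 dp, full precision carried).
D = 0.1364² + 0.1477² + 0.1364² + 0.1477² + 0.0795² + 0.1477² + 0.125² + 0.0795² = 0.0186 + 0.0218 + 0.0186 + 0.0218 + 0.0063 + 0.0218 + 0.0156 + 0.0063 = 0.1309.
So 1 − D = 0.8691, i.e. 0.87 to 2 decimal places.

0.87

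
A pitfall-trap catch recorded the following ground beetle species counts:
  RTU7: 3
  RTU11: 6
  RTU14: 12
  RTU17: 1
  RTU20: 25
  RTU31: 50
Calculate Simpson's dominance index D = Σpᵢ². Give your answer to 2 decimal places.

Total N = 3+6+12+1+25+50 = 97, so the proportions are 0.0309, 0.0619, 0.1237, 0.0103, 0.2577, 0.5155 (working shown to 4 dp, full precision carried).
D = 0.0309² + 0.0619² + 0.1237² + 0.0103² + 0.2577² + 0.5155² = 0.0010 + 0.0038 + 0.0153 + 0.0001 + 0.0664 + 0.2657 = 0.3523.
To 2 decimal places, D = 0.35.

0.35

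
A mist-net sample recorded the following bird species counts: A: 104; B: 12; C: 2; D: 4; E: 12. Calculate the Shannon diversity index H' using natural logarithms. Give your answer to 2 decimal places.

Total N = 104+12+2+4+12 = 134, so the proportions are 0.7761, 0.0896, 0.0149, 0.0299, 0.0896 (working shown to 4 dp, full precision carried).
Each pᵢ ln pᵢ term: 0.7761×(-0.2534)=-0.1967, 0.0896×(-2.4129)=-0.2161, 0.0149×(-4.2047)=-0.0628, 0.0299×(-3.5115)=-0.1048, 0.0896×(-2.4129)=-0.2161.
Sum = -0.7965, so H' = 0.80.

0.80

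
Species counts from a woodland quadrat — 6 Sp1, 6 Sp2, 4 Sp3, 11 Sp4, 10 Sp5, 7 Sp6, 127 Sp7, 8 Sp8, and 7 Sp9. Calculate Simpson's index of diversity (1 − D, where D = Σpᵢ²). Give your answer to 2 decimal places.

Total N = 6+6+4+11+10+7+127+8+7 = 186, so the proportions are 0.0323, 0.0323, 0.0215, 0.0591, 0.0538, 0.0376, 0.6828, 0.043, 0.0376 (working shown to 4 dp, full precision carried).
D = 0.0323² + 0.0323² + 0.0215² + 0.0591² + 0.0538² + 0.0376² + 0.6828² + 0.043² + 0.0376² = 0.0010 + 0.0010 + 0.0005 + 0.0035 + 0.0029 + 0.0014 + 0.4662 + 0.0018 + 0.0014 = 0.4798.
So 1 − D = 0.5202, i.e. 0.52 to 2 decimal places.

0.52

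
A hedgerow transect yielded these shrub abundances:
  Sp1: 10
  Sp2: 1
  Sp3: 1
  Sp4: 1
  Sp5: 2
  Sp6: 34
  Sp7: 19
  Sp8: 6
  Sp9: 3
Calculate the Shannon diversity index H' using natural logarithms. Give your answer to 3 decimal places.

1.561

Total N = 10+1+1+1+2+34+19+6+3 = 77, so the proportions are 0.12987, 0.01299, 0.01299, 0.01299, 0.02597, 0.44156, 0.24675, 0.07792, 0.03896 (working shown to 5 dp, full precision carried).
Each pᵢ ln pᵢ term: 0.12987×(-2.04122)=-0.26509, 0.01299×(-4.34381)=-0.05641, 0.01299×(-4.34381)=-0.05641, 0.01299×(-4.34381)=-0.05641, 0.02597×(-3.65066)=-0.09482, 0.44156×(-0.81744)=-0.36095, 0.24675×(-1.39937)=-0.34530, 0.07792×(-2.55205)=-0.19886, 0.03896×(-3.24519)=-0.12644.
Sum = -1.56070, so H' = 1.561.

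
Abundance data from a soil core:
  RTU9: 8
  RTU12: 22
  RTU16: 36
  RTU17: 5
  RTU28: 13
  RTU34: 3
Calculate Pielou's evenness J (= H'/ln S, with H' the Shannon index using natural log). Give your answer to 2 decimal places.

Total N = 8+22+36+5+13+3 = 87, so the proportions are 0.092, 0.2529, 0.4138, 0.0575, 0.1494, 0.0345 (working shown to 4 dp, full precision carried).
H' = −Σ pᵢ ln pᵢ = −((-0.2194) + (-0.3477) + (-0.3651) + (-0.1642) + (-0.2841) + (-0.1161)) = 1.4966.
With S = 6 species, ln S = 1.7918, so J = 1.4966/1.7918 = 0.8353, i.e. 0.84 to 2 decimal places.

0.84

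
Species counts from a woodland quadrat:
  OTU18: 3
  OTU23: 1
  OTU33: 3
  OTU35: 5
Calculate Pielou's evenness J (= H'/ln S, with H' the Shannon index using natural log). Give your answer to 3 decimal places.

0.913

Total N = 3+1+3+5 = 12, so the proportions are 0.25, 0.08333, 0.25, 0.41667 (working shown to 5 dp, full precision carried).
H' = −Σ pᵢ ln pᵢ = −((-0.34657) + (-0.20708) + (-0.34657) + (-0.36478)) = 1.26500.
With S = 4 species, ln S = 1.38629, so J = 1.26500/1.38629 = 0.91251, i.e. 0.913 to 3 decimal places.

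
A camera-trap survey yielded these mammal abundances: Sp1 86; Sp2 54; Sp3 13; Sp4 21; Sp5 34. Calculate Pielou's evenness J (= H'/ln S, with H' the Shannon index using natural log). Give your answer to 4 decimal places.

0.8799

Total N = 86+54+13+21+34 = 208, so the proportions are 0.413462, 0.259615, 0.0625, 0.100962, 0.163462 (working shown to 6 dp, full precision carried).
H' = −Σ pᵢ ln pᵢ = −((-0.365165) + (-0.350105) + (-0.173287) + (-0.231506) + (-0.296058)) = 1.416122.
With S = 5 species, ln S = 1.609438, so J = 1.416122/1.609438 = 0.879886, i.e. 0.8799 to 4 decimal places.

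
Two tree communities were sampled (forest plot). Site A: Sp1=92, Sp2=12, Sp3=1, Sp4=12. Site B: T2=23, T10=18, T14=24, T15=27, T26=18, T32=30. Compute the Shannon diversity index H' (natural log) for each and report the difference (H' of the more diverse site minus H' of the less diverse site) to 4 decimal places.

Site A: N=117, proportions 0.786325, 0.102564, 0.008547, 0.102564, giving H' = 0.696855 (working shown to 6 dp, full precision carried).
Site B: N=140, proportions 0.164286, 0.128571, 0.171429, 0.192857, 0.128571, 0.214286, giving H' = 1.774024.
Difference = |0.696855 − 1.774024| = 1.077169, i.e. 1.0772 to 4 decimal places.

1.0772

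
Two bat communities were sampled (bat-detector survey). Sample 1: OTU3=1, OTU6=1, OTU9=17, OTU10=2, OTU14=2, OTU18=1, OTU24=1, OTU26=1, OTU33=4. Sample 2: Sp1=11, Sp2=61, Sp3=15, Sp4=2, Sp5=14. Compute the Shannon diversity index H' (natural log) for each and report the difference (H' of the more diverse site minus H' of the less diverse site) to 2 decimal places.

Sample 1: N=30, proportions 0.033333, 0.033333, 0.566667, 0.066667, 0.066667, 0.033333, 0.033333, 0.033333, 0.133333, giving H' = 1.518451 (working shown to 6 dp, full precision carried).
Sample 2: N=103, proportions 0.106796, 0.592233, 0.145631, 0.019417, 0.135922, giving H' = 1.177506.
Difference = |1.518451 − 1.177506| = 0.340945, i.e. 0.34 to 2 decimal places.

0.34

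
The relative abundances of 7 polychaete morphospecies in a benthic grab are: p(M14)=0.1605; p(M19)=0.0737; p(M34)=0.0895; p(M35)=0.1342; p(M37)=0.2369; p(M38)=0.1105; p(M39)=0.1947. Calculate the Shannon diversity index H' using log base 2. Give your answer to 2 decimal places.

2.70

Each pᵢ log₂ pᵢ term (working shown to 4 dp, full precision carried): 0.1605×(-2.6394)=-0.4236, 0.0737×(-3.7622)=-0.2773, 0.0895×(-3.4820)=-0.3116, 0.1342×(-2.8975)=-0.3889, 0.2369×(-2.0776)=-0.4922, 0.1105×(-3.1779)=-0.3512, 0.1947×(-2.3607)=-0.4596.
Sum = -2.7044, so H' = 2.70.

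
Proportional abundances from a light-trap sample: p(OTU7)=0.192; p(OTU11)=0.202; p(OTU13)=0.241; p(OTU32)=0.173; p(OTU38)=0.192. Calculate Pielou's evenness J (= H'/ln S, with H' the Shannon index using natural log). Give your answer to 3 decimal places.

0.996

H' = −Σ pᵢ ln pᵢ = −((-0.31685) + (-0.32310) + (-0.34293) + (-0.30352) + (-0.31685)) = 1.60325 (working shown to 5 dp, full precision carried).
With S = 5 species, ln S = 1.60944, so J = 1.60325/1.60944 = 0.99616, i.e. 0.996 to 3 decimal places.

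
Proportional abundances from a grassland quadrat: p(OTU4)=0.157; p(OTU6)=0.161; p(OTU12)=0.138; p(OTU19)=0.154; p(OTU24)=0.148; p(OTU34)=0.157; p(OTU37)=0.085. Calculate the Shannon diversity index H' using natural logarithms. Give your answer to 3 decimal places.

1.929

Each pᵢ ln pᵢ term (working shown to 5 dp, full precision carried): 0.157×(-1.85151)=-0.29069, 0.161×(-1.82635)=-0.29404, 0.138×(-1.98050)=-0.27331, 0.154×(-1.87080)=-0.28810, 0.148×(-1.91054)=-0.28276, 0.157×(-1.85151)=-0.29069, 0.085×(-2.46510)=-0.20953.
Sum = -1.92912, so H' = 1.929.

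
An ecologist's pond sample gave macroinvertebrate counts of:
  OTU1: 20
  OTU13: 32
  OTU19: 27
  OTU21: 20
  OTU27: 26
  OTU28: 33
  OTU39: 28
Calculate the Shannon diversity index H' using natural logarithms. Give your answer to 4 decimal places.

1.9294

Total N = 20+32+27+20+26+33+28 = 186, so the proportions are 0.107527, 0.172043, 0.145161, 0.107527, 0.139785, 0.177419, 0.150538 (working shown to 6 dp, full precision carried).
Each pᵢ ln pᵢ term: 0.107527×(-2.230014)=-0.239786, 0.172043×(-1.760011)=-0.302798, 0.145161×(-1.929910)=-0.280148, 0.107527×(-2.230014)=-0.239786, 0.139785×(-1.967650)=-0.275048, 0.177419×(-1.729239)=-0.306800, 0.150538×(-1.893542)=-0.285049.
Sum = -1.929416, so H' = 1.9294.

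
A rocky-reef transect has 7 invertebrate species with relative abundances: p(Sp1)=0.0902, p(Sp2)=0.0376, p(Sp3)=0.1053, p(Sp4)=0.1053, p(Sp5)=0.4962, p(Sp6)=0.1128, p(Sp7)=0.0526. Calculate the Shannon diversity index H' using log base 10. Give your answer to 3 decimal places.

0.679

Each pᵢ log₁₀ pᵢ term (working shown to 5 dp, full precision carried): 0.0902×(-1.04479)=-0.09424, 0.0376×(-1.42481)=-0.05357, 0.1053×(-0.97757)=-0.10294, 0.1053×(-0.97757)=-0.10294, 0.4962×(-0.30434)=-0.15102, 0.1128×(-0.94769)=-0.10690, 0.0526×(-1.27901)=-0.06728.
Sum = -0.67888, so H' = 0.679.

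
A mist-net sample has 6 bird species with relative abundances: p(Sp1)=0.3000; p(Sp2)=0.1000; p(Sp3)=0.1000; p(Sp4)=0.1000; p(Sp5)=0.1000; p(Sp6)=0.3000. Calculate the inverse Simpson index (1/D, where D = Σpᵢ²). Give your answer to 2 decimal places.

D = 0.3² + 0.1² + 0.1² + 0.1² + 0.1² + 0.3² = 0.090000 + 0.010000 + 0.010000 + 0.010000 + 0.010000 + 0.090000 = 0.220000 (working shown to 6 dp, full precision carried).
So 1/D = 4.5455, i.e. 4.55 to 2 decimal places.

4.55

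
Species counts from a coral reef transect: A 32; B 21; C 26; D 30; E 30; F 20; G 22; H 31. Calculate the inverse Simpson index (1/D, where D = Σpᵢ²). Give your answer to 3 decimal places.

Total N = 32+21+26+30+30+20+22+31 = 212, so the proportions are 0.1509434, 0.0990566, 0.1226415, 0.1415094, 0.1415094, 0.0943396, 0.1037736, 0.1462264 (working shown to 7 dp, full precision carried).
D = 0.1509434² + 0.0990566² + 0.1226415² + 0.1415094² + 0.1415094² + 0.0943396² + 0.1037736² + 0.1462264² = 0.0227839 + 0.0098122 + 0.0150409 + 0.0200249 + 0.0200249 + 0.0089000 + 0.0107690 + 0.0213822 = 0.1287380.
So 1/D = 7.76772, i.e. 7.768 to 3 decimal places.

7.768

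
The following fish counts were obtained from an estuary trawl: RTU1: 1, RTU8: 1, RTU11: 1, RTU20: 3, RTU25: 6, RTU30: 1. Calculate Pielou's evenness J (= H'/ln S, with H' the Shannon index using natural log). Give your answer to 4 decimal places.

Total N = 1+1+1+3+6+1 = 13, so the proportions are 0.076923, 0.076923, 0.076923, 0.230769, 0.461538, 0.076923 (working shown to 6 dp, full precision carried).
H' = −Σ pᵢ ln pᵢ = −((-0.197304) + (-0.197304) + (-0.197304) + (-0.338385) + (-0.356857) + (-0.197304)) = 1.484458.
With S = 6 species, ln S = 1.791759, so J = 1.484458/1.791759 = 0.828492, i.e. 0.8285 to 4 decimal places.

0.8285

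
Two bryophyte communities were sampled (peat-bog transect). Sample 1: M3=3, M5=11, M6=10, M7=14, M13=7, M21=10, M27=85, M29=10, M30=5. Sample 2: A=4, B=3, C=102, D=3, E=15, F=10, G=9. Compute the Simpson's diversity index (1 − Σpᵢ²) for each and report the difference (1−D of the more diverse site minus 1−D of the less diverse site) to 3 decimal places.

0.179

Sample 1: N=155, proportions 0.019355, 0.070968, 0.064516, 0.090323, 0.045161, 0.064516, 0.548387, 0.064516, 0.032258, giving 1−D = 0.670135 (working shown to 6 dp, full precision carried).
Sample 2: N=146, proportions 0.027397, 0.020548, 0.69863, 0.020548, 0.10274, 0.068493, 0.061644, giving 1−D = 0.491274.
Difference = |0.670135 − 0.491274| = 0.178861, i.e. 0.179 to 3 decimal places.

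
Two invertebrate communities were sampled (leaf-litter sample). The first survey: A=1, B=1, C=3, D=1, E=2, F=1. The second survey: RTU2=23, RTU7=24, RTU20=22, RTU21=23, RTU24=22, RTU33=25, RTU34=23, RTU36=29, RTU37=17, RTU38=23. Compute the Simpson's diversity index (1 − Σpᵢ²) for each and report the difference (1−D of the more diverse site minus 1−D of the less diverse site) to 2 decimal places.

0.11

The first survey: N=9, proportions 0.1111, 0.1111, 0.3333, 0.1111, 0.2222, 0.1111, giving 1−D = 0.7901 (working shown to 4 dp, full precision carried).
The second survey: N=231, proportions 0.0996, 0.1039, 0.0952, 0.0996, 0.0952, 0.1082, 0.0996, 0.1255, 0.0736, 0.0996, giving 1−D = 0.8985.
Difference = |0.7901 − 0.8985| = 0.1084, i.e. 0.11 to 2 decimal places.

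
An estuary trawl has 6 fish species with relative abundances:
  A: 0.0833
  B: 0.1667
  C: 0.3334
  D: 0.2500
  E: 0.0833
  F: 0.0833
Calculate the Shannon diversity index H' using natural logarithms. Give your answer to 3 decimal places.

Each pᵢ ln pᵢ term (working shown to 5 dp, full precision carried): 0.0833×(-2.48531)=-0.20703, 0.1667×(-1.79156)=-0.29865, 0.3334×(-1.09841)=-0.36621, 0.25×(-1.38629)=-0.34657, 0.0833×(-2.48531)=-0.20703, 0.0833×(-2.48531)=-0.20703.
Sum = -1.63252, so H' = 1.633.

1.633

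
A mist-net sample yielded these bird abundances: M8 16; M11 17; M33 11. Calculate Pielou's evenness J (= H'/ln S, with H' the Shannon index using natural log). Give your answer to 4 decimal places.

Total N = 16+17+11 = 44, so the proportions are 0.363636, 0.386364, 0.25 (working shown to 6 dp, full precision carried).
H' = −Σ pᵢ ln pᵢ = −((-0.367855) + (-0.367423) + (-0.346574)) = 1.081851.
With S = 3 species, ln S = 1.098612, so J = 1.081851/1.098612 = 0.984743, i.e. 0.9847 to 4 decimal places.

0.9847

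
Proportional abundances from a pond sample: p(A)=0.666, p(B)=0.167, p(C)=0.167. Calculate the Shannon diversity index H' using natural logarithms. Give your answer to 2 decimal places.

Each pᵢ ln pᵢ term (working shown to 4 dp, full precision carried): 0.666×(-0.4065)=-0.2707, 0.167×(-1.7898)=-0.2989, 0.167×(-1.7898)=-0.2989.
Sum = -0.8685, so H' = 0.87.

0.87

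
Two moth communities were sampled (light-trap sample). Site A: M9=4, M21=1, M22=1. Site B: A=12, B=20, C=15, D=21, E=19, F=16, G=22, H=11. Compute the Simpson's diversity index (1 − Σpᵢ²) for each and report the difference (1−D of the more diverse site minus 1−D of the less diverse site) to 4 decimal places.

Site A: N=6, proportions 0.666667, 0.166667, 0.166667, giving 1−D = 0.500000 (working shown to 6 dp, full precision carried).
Site B: N=136, proportions 0.088235, 0.147059, 0.110294, 0.154412, 0.139706, 0.117647, 0.161765, 0.080882, giving 1−D = 0.868512.
Difference = |0.500000 − 0.868512| = 0.368512, i.e. 0.3685 to 4 decimal places.

0.3685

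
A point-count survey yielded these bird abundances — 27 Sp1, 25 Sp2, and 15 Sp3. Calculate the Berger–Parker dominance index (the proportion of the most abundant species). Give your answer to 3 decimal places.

0.403

Total N = 27+25+15 = 67, so the proportions are 0.40299, 0.37313, 0.22388 (working shown to 5 dp, full precision carried).
The largest proportion is 0.40299, i.e. d = 0.403 to 3 decimal places.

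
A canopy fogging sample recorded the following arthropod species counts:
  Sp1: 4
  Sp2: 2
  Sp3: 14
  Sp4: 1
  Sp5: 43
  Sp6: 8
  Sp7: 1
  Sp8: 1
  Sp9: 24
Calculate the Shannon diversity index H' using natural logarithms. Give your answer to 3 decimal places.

Total N = 4+2+14+1+43+8+1+1+24 = 98, so the proportions are 0.04082, 0.02041, 0.14286, 0.0102, 0.43878, 0.08163, 0.0102, 0.0102, 0.2449 (working shown to 5 dp, full precision carried).
Each pᵢ ln pᵢ term: 0.04082×(-3.19867)=-0.13056, 0.02041×(-3.89182)=-0.07942, 0.14286×(-1.94591)=-0.27799, 0.0102×(-4.58497)=-0.04679, 0.43878×(-0.82377)=-0.36145, 0.08163×(-2.50553)=-0.20453, 0.0102×(-4.58497)=-0.04679, 0.0102×(-4.58497)=-0.04679, 0.2449×(-1.40691)=-0.34455.
Sum = -1.53886, so H' = 1.539.

1.539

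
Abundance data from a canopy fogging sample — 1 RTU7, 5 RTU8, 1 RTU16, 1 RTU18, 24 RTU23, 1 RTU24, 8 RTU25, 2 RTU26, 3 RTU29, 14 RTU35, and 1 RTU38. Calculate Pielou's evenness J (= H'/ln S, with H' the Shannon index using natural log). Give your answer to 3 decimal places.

Total N = 1+5+1+1+24+1+8+2+3+14+1 = 61, so the proportions are 0.01639, 0.08197, 0.01639, 0.01639, 0.39344, 0.01639, 0.13115, 0.03279, 0.04918, 0.22951, 0.01639 (working shown to 5 dp, full precision carried).
H' = −Σ pᵢ ln pᵢ = −((-0.06739) + (-0.20504) + (-0.06739) + (-0.06739) + (-0.36701) + (-0.06739) + (-0.26642) + (-0.11206) + (-0.14814) + (-0.33779) + (-0.06739)) = 1.77342.
With S = 11 species, ln S = 2.39790, so J = 1.77342/2.39790 = 0.73957, i.e. 0.740 to 3 decimal places.

0.740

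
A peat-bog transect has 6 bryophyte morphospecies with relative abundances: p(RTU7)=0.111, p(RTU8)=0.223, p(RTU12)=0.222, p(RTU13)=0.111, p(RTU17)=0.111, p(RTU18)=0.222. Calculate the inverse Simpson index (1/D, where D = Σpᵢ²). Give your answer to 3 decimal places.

D = 0.111² + 0.223² + 0.222² + 0.111² + 0.111² + 0.222² = 0.0123210 + 0.0497290 + 0.0492840 + 0.0123210 + 0.0123210 + 0.0492840 = 0.1852600 (working shown to 7 dp, full precision carried).
So 1/D = 5.39782, i.e. 5.398 to 3 decimal places.

5.398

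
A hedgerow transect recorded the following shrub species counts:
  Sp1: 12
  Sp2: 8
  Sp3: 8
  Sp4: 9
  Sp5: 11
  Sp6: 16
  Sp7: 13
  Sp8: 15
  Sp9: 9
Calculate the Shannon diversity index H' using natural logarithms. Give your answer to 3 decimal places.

2.166

Total N = 12+8+8+9+11+16+13+15+9 = 101, so the proportions are 0.11881, 0.07921, 0.07921, 0.08911, 0.10891, 0.15842, 0.12871, 0.14851, 0.08911 (working shown to 5 dp, full precision carried).
Each pᵢ ln pᵢ term: 0.11881×(-2.13021)=-0.25309, 0.07921×(-2.53568)=-0.20085, 0.07921×(-2.53568)=-0.20085, 0.08911×(-2.41790)=-0.21546, 0.10891×(-2.21723)=-0.24148, 0.15842×(-1.84253)=-0.29189, 0.12871×(-2.05017)=-0.26388, 0.14851×(-1.90707)=-0.28323, 0.08911×(-2.41790)=-0.21546.
Sum = -2.16618, so H' = 2.166.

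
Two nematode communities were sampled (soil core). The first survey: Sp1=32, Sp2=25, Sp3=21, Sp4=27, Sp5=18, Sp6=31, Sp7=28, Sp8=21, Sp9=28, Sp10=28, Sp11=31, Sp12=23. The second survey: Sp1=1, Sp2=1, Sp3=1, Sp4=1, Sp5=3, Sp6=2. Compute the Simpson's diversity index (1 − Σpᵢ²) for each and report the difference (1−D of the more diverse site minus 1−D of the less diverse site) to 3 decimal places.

0.124

The first survey: N=313, proportions 0.10224, 0.07987, 0.06709, 0.08626, 0.05751, 0.09904, 0.08946, 0.06709, 0.08946, 0.08946, 0.09904, 0.07348, giving 1−D = 0.91439 (working shown to 5 dp, full precision carried).
The second survey: N=9, proportions 0.11111, 0.11111, 0.11111, 0.11111, 0.33333, 0.22222, giving 1−D = 0.79012.
Difference = |0.91439 − 0.79012| = 0.12427, i.e. 0.124 to 3 decimal places.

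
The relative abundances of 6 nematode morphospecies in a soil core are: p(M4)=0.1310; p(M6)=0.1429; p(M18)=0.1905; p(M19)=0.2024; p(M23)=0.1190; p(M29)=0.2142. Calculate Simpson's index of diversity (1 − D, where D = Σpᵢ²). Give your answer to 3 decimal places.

D = 0.131² + 0.1429² + 0.1905² + 0.2024² + 0.119² + 0.2142² = 0.01716 + 0.02042 + 0.03629 + 0.04097 + 0.01416 + 0.04588 = 0.17488 (working shown to 5 dp, full precision carried).
So 1 − D = 0.82512, i.e. 0.825 to 3 decimal places.

0.825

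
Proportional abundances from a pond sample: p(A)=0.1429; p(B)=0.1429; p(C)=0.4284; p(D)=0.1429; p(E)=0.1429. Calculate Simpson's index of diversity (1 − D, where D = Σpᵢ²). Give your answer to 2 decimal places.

D = 0.1429² + 0.1429² + 0.4284² + 0.1429² + 0.1429² = 0.0204 + 0.0204 + 0.1835 + 0.0204 + 0.0204 = 0.2652 (working shown to 4 dp, full precision carried).
So 1 − D = 0.7348, i.e. 0.73 to 2 decimal places.

0.73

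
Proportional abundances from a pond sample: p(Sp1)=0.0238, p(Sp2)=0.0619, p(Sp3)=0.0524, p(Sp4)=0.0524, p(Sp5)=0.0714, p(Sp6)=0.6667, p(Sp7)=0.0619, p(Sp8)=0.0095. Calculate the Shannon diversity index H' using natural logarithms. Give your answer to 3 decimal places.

1.245

Each pᵢ ln pᵢ term (working shown to 5 dp, full precision carried): 0.0238×(-3.73807)=-0.08897, 0.0619×(-2.78224)=-0.17222, 0.0524×(-2.94885)=-0.15452, 0.0524×(-2.94885)=-0.15452, 0.0714×(-2.63946)=-0.18846, 0.6667×(-0.40542)=-0.27029, 0.0619×(-2.78224)=-0.17222, 0.0095×(-4.65646)=-0.04424.
Sum = -1.24543, so H' = 1.245.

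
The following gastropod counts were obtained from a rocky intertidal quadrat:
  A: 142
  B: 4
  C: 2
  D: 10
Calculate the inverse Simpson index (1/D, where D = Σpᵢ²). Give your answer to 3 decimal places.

1.231

Total N = 142+4+2+10 = 158, so the proportions are 0.898734, 0.025316, 0.012658, 0.063291 (working shown to 6 dp, full precision carried).
D = 0.898734² + 0.025316² + 0.012658² + 0.063291² = 0.807723 + 0.000641 + 0.000160 + 0.004006 = 0.812530.
So 1/D = 1.23072, i.e. 1.231 to 3 decimal places.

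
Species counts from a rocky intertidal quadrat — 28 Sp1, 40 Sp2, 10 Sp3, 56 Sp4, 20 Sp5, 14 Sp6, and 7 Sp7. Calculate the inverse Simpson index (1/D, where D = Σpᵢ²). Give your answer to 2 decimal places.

4.89

Total N = 28+40+10+56+20+14+7 = 175, so the proportions are 0.16, 0.228571, 0.057143, 0.32, 0.114286, 0.08, 0.04 (working shown to 6 dp, full precision carried).
D = 0.16² + 0.228571² + 0.057143² + 0.32² + 0.114286² + 0.08² + 0.04² = 0.025600 + 0.052245 + 0.003265 + 0.102400 + 0.013061 + 0.006400 + 0.001600 = 0.204571.
So 1/D = 4.8883, i.e. 4.89 to 2 decimal places.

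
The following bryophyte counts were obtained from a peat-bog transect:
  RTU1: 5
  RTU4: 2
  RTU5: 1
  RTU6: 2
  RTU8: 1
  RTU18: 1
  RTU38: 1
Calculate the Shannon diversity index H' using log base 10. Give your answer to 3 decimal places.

0.752

Total N = 5+2+1+2+1+1+1 = 13, so the proportions are 0.38462, 0.15385, 0.07692, 0.15385, 0.07692, 0.07692, 0.07692 (working shown to 5 dp, full precision carried).
Each pᵢ log₁₀ pᵢ term: 0.38462×(-0.41497)=-0.15961, 0.15385×(-0.81291)=-0.12506, 0.07692×(-1.11394)=-0.08569, 0.15385×(-0.81291)=-0.12506, 0.07692×(-1.11394)=-0.08569, 0.07692×(-1.11394)=-0.08569, 0.07692×(-1.11394)=-0.08569.
Sum = -0.75248, so H' = 0.752.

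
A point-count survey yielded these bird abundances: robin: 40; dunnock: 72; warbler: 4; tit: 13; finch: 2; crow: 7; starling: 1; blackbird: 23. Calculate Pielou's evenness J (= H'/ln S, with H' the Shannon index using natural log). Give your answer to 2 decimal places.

0.72

Total N = 40+72+4+13+2+7+1+23 = 162, so the proportions are 0.2469, 0.4444, 0.0247, 0.0802, 0.0123, 0.0432, 0.0062, 0.142 (working shown to 4 dp, full precision carried).
H' = −Σ pᵢ ln pᵢ = −((-0.3454) + (-0.3604) + (-0.0914) + (-0.2024) + (-0.0543) + (-0.1358) + (-0.0314) + (-0.2772)) = 1.4982.
With S = 8 species, ln S = 2.0794, so J = 1.4982/2.0794 = 0.7205, i.e. 0.72 to 2 decimal places.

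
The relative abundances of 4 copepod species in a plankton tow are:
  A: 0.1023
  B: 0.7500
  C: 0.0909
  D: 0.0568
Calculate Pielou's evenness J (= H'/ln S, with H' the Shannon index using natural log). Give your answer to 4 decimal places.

0.5986

H' = −Σ pᵢ ln pᵢ = −((-0.233228) + (-0.215762) + (-0.217978) + (-0.162915)) = 0.829882 (working shown to 6 dp, full precision carried).
With S = 4 species, ln S = 1.386294, so J = 0.829882/1.386294 = 0.598634, i.e. 0.5986 to 4 decimal places.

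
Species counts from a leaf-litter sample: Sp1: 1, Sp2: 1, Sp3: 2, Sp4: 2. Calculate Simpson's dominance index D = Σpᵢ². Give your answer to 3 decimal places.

Total N = 1+1+2+2 = 6, so the proportions are 0.16667, 0.16667, 0.33333, 0.33333 (working shown to 5 dp, full precision carried).
D = 0.16667² + 0.16667² + 0.33333² + 0.33333² = 0.02778 + 0.02778 + 0.11111 + 0.11111 = 0.27778.
To 3 decimal places, D = 0.278.

0.278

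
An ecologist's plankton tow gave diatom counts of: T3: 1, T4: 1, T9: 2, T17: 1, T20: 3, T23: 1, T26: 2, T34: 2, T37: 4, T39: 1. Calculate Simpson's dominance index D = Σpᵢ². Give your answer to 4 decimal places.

0.1296

Total N = 1+1+2+1+3+1+2+2+4+1 = 18, so the proportions are 0.055556, 0.055556, 0.111111, 0.055556, 0.166667, 0.055556, 0.111111, 0.111111, 0.222222, 0.055556 (working shown to 6 dp, full precision carried).
D = 0.055556² + 0.055556² + 0.111111² + 0.055556² + 0.166667² + 0.055556² + 0.111111² + 0.111111² + 0.222222² + 0.055556² = 0.003086 + 0.003086 + 0.012346 + 0.003086 + 0.027778 + 0.003086 + 0.012346 + 0.012346 + 0.049383 + 0.003086 = 0.129630.
To 4 decimal places, D = 0.1296.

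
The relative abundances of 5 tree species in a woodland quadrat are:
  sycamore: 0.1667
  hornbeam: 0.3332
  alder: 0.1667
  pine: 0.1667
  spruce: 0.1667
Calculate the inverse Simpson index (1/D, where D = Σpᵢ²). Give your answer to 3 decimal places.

4.501

D = 0.1667² + 0.3332² + 0.1667² + 0.1667² + 0.1667² = 0.0277889 + 0.1110222 + 0.0277889 + 0.0277889 + 0.0277889 = 0.2221778 (working shown to 7 dp, full precision carried).
So 1/D = 4.50090, i.e. 4.501 to 3 decimal places.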